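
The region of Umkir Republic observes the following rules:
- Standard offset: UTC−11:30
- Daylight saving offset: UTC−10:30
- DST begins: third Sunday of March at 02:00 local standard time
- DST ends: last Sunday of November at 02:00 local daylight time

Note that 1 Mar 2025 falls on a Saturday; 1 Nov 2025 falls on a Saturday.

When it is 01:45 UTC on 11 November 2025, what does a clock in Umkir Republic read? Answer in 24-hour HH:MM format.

1 March 2025 is a Saturday, so the first Sunday is March 2 and the third is March 16.
1 November 2025 is a Saturday, so Sundays fall on 2, 9, 16, 23, 30; the last is November 30.
At the standard offset (UTC−11:30), 01:45 UTC − 11h30m = 14:15 Umkir Republic standard time (rolling into the previous day, 10 November 2025).
Daylight saving runs 16 March – 30 November; the standard-time date in Umkir Republic, 10 November 2025, is inside that window, so Umkir Republic is at UTC−10:30.
01:45 UTC − 10h30m = 15:15 local (rolling into the previous day, 10 November 2025).

15:15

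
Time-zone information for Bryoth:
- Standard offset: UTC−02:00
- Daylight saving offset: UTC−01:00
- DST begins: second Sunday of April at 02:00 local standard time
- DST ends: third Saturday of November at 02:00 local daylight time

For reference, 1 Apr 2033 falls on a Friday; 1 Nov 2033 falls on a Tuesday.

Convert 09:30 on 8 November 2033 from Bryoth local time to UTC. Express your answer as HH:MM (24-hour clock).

1 April 2033 is a Friday, so the first Sunday is April 3 and the second is April 10.
1 November 2033 is a Tuesday, so the first Saturday is November 5 and the third is November 19.
Daylight saving runs 10 April – 19 November; 8 November 2033 is inside that window, so Bryoth is at UTC−01:00.
09:30 local + 1h = 10:30 UTC.

10:30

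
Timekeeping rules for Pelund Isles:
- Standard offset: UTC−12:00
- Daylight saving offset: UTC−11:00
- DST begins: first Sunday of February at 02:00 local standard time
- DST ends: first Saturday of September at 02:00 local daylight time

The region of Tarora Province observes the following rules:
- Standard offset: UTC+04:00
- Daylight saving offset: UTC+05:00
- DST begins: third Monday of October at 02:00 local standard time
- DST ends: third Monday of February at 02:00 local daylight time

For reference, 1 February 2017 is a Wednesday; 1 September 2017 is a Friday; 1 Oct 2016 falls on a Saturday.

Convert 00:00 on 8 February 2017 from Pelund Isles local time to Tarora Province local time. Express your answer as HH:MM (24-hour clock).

16:00

1 February 2017 is a Wednesday, so the first Sunday is February 5.
1 September 2017 is a Friday, so the first Saturday is September 2.
8 February 2017 falls between 5 February and 2 September, so daylight saving is in effect and Pelund Isles is at UTC−11:00.
00:00 Pelund Isles + 11h = 11:00 UTC.
1 October 2016 is a Saturday, so the first Monday is October 3 and the third is October 17.
1 February 2017 is a Wednesday, so the first Monday is February 6 and the third is February 20.
At the standard offset (UTC+04:00), 11:00 UTC + 4h = 15:00 Tarora Province standard time.
Daylight saving runs 17 October 2016 – 20 February 2017; the standard-time date in Tarora Province, 8 February 2017, is inside that window, so Tarora Province is at UTC+05:00.
11:00 UTC + 5h = 16:00 Tarora Province.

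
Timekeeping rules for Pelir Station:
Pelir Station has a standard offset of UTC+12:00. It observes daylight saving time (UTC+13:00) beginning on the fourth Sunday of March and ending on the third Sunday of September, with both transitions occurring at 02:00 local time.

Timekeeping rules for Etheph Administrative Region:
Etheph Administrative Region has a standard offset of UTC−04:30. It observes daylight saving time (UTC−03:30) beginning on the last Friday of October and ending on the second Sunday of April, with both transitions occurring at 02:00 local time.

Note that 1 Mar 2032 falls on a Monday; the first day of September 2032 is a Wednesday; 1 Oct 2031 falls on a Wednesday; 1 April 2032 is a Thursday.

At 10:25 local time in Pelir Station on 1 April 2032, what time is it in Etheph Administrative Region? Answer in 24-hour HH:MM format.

1 March 2032 is a Monday, so the first Sunday is March 7 and the fourth is March 28.
1 September 2032 is a Wednesday, so the first Sunday is September 5 and the third is September 19.
Daylight saving runs 28 March – 19 September; 1 April 2032 is inside that window, so Pelir Station is at UTC+13:00.
10:25 Pelir Station − 13h = 21:25 UTC (rolling into the previous day, 31 March 2032).
1 October 2031 is a Wednesday, so Fridays fall on 3, 10, 17, 24, 31; the last is October 31.
1 April 2032 is a Thursday, so the first Sunday is April 4 and the second is April 11.
At the standard offset (UTC−04:30), 21:25 UTC − 4h30m = 16:55 Etheph Administrative Region standard time.
Daylight saving runs 31 October 2031 – 11 April 2032; the standard-time date in Etheph Administrative Region, 31 March 2032, is inside that window, so Etheph Administrative Region is at UTC−03:30.
21:25 UTC − 3h30m = 17:55 Etheph Administrative Region.

17:55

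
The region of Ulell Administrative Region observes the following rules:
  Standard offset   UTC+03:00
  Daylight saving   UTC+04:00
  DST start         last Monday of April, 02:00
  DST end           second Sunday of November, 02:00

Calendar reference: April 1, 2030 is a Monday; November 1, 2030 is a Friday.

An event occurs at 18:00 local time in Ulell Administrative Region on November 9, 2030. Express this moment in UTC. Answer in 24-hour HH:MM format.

1 April 2030 is a Monday, so Mondays fall on 1, 8, 15, 22, 29; the last is April 29.
1 November 2030 is a Friday, so the first Sunday is November 3 and the second is November 10.
November 9, 2030 falls between 29 April and 10 November, so daylight saving is in effect and Ulell Administrative Region is at UTC+04:00.
18:00 local − 4h = 14:00 UTC.

14:00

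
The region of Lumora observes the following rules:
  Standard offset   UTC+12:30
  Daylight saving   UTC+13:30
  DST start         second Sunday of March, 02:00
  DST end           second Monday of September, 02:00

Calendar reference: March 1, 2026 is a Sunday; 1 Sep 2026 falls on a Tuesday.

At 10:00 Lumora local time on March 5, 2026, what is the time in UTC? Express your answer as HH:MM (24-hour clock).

1 March 2026 is a Sunday, so the first Sunday is March 1 and the second is March 8.
1 September 2026 is a Tuesday, so the first Monday is September 7 and the second is September 14.
Daylight saving runs 8 March – 14 September; March 5, 2026 is outside that window, so Lumora is on standard time at UTC+12:30.
10:00 local − 12h30m = 21:30 UTC (rolling into the previous day, 4 March 2026).

21:30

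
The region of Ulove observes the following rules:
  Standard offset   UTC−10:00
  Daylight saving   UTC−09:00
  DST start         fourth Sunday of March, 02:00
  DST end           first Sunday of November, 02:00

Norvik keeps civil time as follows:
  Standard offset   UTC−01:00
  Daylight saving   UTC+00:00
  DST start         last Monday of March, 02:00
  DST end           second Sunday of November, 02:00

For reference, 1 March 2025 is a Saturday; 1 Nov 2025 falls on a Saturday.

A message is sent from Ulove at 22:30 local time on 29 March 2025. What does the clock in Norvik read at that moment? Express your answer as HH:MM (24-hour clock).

06:30

1 March 2025 is a Saturday, so the first Sunday is March 2 and the fourth is March 23.
1 November 2025 is a Saturday, so the first Sunday is November 2.
29 March 2025 lies within the daylight-saving period (23 March – 2 November), so Ulove is on daylight time, UTC−09:00.
22:30 Ulove + 9h = 07:30 UTC (rolling into the next day, 30 March 2025).
1 March 2025 is a Saturday, so Mondays fall on 3, 10, 17, 24, 31; the last is March 31.
1 November 2025 is a Saturday, so the first Sunday is November 2 and the second is November 9.
At the standard offset (UTC−01:00), 07:30 UTC − 1h = 06:30 Norvik standard time.
The standard-time date in Norvik, 30 March 2025, is outside the daylight-saving period (31 March – 9 November), so Norvik is on standard time, UTC−01:00.
07:30 UTC − 1h = 06:30 Norvik.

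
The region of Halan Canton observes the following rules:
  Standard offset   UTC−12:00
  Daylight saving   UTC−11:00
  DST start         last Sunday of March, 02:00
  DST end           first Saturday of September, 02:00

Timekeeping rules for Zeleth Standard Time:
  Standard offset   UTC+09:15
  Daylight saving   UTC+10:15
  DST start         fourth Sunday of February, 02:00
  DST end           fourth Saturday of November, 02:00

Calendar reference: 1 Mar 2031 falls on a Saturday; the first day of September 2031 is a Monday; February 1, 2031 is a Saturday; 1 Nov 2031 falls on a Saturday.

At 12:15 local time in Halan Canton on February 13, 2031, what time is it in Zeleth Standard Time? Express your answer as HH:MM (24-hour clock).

09:30

1 March 2031 is a Saturday, so Sundays fall on 2, 9, 16, 23, 30; the last is March 30.
1 September 2031 is a Monday, so the first Saturday is September 6.
February 13, 2031 is outside the daylight-saving period (30 March – 6 September), so Halan Canton is on standard time, UTC−12:00.
12:15 Halan Canton + 12h = 00:15 UTC (rolling into the next day, 14 February 2031).
1 February 2031 is a Saturday, so the first Sunday is February 2 and the fourth is February 23.
1 November 2031 is a Saturday, so the first Saturday is November 1 and the fourth is November 22.
At the standard offset (UTC+09:15), 00:15 UTC + 9h15m = 09:30 Zeleth Standard Time standard time.
Daylight saving runs 23 February – 22 November; the standard-time date in Zeleth Standard Time, February 14, 2031, is outside that window, so Zeleth Standard Time is on standard time at UTC+09:15.
00:15 UTC + 9h15m = 09:30 Zeleth Standard Time.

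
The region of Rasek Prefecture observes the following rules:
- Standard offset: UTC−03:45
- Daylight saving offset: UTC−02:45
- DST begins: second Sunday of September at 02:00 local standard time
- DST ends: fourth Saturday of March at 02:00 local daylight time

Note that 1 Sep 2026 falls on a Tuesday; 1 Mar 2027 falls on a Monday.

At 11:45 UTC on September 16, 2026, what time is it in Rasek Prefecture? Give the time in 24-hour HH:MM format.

09:00

1 September 2026 is a Tuesday, so the first Sunday is September 6 and the second is September 13.
1 March 2027 is a Monday, so the first Saturday is March 6 and the fourth is March 27.
At the standard offset (UTC−03:45), 11:45 UTC − 3h45m = 08:00 Rasek Prefecture standard time.
The standard-time date in Rasek Prefecture, September 16, 2026, lies within the daylight-saving period (13 September 2026 – 27 March 2027), so Rasek Prefecture is on daylight time, UTC−02:45.
11:45 UTC − 2h45m = 09:00 local.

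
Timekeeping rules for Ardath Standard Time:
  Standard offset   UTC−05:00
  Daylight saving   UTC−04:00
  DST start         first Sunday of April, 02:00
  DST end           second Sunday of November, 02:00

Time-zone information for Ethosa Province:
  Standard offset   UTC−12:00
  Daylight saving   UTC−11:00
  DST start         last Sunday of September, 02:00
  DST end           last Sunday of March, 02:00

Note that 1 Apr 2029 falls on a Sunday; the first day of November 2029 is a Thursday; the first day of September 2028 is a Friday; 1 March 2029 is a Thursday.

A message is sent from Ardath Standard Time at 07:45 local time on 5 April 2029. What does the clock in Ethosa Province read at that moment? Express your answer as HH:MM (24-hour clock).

23:45

1 April 2029 is a Sunday, so the first Sunday is April 1.
1 November 2029 is a Thursday, so the first Sunday is November 4 and the second is November 11.
5 April 2029 falls between 1 April and 11 November, so daylight saving is in effect and Ardath Standard Time is at UTC−04:00.
07:45 Ardath Standard Time + 4h = 11:45 UTC.
1 September 2028 is a Friday, so Sundays fall on 3, 10, 17, 24; the last is September 24.
1 March 2029 is a Thursday, so Sundays fall on 4, 11, 18, 25; the last is March 25.
At the standard offset (UTC−12:00), 11:45 UTC − 12h = 23:45 Ethosa Province standard time (rolling into the previous day, 4 April 2029).
Daylight saving runs 24 September 2028 – 25 March 2029; the standard-time date in Ethosa Province, 4 April 2029, is outside that window, so Ethosa Province is on standard time at UTC−12:00.
11:45 UTC − 12h = 23:45 Ethosa Province (rolling into the previous day, 4 April 2029).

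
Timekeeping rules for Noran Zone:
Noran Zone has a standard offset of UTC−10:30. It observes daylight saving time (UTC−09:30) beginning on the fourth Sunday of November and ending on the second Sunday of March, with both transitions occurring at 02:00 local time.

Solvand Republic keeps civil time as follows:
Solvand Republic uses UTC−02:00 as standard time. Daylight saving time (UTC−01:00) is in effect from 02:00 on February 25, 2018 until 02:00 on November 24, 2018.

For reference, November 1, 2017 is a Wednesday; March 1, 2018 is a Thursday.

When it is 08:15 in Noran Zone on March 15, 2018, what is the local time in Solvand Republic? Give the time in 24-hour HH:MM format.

17:45

1 November 2017 is a Wednesday, so the first Sunday is November 5 and the fourth is November 26.
1 March 2018 is a Thursday, so the first Sunday is March 4 and the second is March 11.
March 15, 2018 is outside the daylight-saving period (26 November 2017 – 11 March 2018), so Noran Zone is on standard time, UTC−10:30.
08:15 Noran Zone + 10h30m = 18:45 UTC.
At the standard offset (UTC−02:00), 18:45 UTC − 2h = 16:45 Solvand Republic standard time.
The standard-time date in Solvand Republic, March 15, 2018, falls between 25 February and 24 November, so daylight saving is in effect and Solvand Republic is at UTC−01:00.
18:45 UTC − 1h = 17:45 Solvand Republic.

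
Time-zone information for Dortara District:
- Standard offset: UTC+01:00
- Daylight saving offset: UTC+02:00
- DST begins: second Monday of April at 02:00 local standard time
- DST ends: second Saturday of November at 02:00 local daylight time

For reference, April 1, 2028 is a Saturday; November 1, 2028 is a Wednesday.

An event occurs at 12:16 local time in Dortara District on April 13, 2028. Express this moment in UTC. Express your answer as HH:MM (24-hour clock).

10:16

1 April 2028 is a Saturday, so the first Monday is April 3 and the second is April 10.
1 November 2028 is a Wednesday, so the first Saturday is November 4 and the second is November 11.
Daylight saving runs 10 April – 11 November; April 13, 2028 is inside that window, so Dortara District is at UTC+02:00.
12:16 local − 2h = 10:16 UTC.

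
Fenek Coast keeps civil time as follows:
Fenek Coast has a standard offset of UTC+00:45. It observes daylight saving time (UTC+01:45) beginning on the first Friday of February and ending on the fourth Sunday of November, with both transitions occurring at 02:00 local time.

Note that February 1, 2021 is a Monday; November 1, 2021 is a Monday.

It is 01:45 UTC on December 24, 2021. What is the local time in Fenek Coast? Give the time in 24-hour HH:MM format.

02:30

1 February 2021 is a Monday, so the first Friday is February 5.
1 November 2021 is a Monday, so the first Sunday is November 7 and the fourth is November 28.
At the standard offset (UTC+00:45), 01:45 UTC + 0h45m = 02:30 Fenek Coast standard time.
The standard-time date in Fenek Coast, December 24, 2021, does not fall between 5 February and 28 November, so daylight saving is not in effect and Fenek Coast is at UTC+00:45.
01:45 UTC + 0h45m = 02:30 local.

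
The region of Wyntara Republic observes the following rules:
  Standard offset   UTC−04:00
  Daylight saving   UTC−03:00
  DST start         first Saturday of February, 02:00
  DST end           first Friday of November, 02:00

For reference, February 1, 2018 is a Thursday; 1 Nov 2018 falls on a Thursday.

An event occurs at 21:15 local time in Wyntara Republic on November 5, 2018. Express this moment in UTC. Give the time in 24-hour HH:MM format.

01:15

1 February 2018 is a Thursday, so the first Saturday is February 3.
1 November 2018 is a Thursday, so the first Friday is November 2.
November 5, 2018 is outside the daylight-saving period (3 February – 2 November), so Wyntara Republic is on standard time, UTC−04:00.
21:15 local + 4h = 01:15 UTC (rolling into the next day, 6 November 2018).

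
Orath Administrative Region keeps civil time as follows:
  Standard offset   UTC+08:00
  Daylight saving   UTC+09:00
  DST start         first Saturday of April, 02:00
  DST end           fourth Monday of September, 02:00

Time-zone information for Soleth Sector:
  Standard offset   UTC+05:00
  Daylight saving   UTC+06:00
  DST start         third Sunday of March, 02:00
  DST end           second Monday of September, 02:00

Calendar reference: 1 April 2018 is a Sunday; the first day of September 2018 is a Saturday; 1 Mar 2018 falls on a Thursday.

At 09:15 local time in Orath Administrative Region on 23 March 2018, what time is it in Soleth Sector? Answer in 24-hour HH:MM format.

07:15

1 April 2018 is a Sunday, so the first Saturday is April 7.
1 September 2018 is a Saturday, so the first Monday is September 3 and the fourth is September 24.
23 March 2018 is outside the daylight-saving period (7 April – 24 September), so Orath Administrative Region is on standard time, UTC+08:00.
09:15 Orath Administrative Region − 8h = 01:15 UTC.
1 March 2018 is a Thursday, so the first Sunday is March 4 and the third is March 18.
1 September 2018 is a Saturday, so the first Monday is September 3 and the second is September 10.
At the standard offset (UTC+05:00), 01:15 UTC + 5h = 06:15 Soleth Sector standard time.
Daylight saving runs 18 March – 10 September; the standard-time date in Soleth Sector, 23 March 2018, is inside that window, so Soleth Sector is at UTC+06:00.
01:15 UTC + 6h = 07:15 Soleth Sector.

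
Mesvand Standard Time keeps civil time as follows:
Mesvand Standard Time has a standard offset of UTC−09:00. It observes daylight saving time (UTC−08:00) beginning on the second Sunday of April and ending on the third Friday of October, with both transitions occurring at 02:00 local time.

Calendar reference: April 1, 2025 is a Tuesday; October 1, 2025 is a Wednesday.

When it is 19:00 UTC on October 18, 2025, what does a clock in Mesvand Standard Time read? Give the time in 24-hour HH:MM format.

10:00

1 April 2025 is a Tuesday, so the first Sunday is April 6 and the second is April 13.
1 October 2025 is a Wednesday, so the first Friday is October 3 and the third is October 17.
At the standard offset (UTC−09:00), 19:00 UTC − 9h = 10:00 Mesvand Standard Time standard time.
Daylight saving runs 13 April – 17 October; the standard-time date in Mesvand Standard Time, October 18, 2025, is outside that window, so Mesvand Standard Time is on standard time at UTC−09:00.
19:00 UTC − 9h = 10:00 local.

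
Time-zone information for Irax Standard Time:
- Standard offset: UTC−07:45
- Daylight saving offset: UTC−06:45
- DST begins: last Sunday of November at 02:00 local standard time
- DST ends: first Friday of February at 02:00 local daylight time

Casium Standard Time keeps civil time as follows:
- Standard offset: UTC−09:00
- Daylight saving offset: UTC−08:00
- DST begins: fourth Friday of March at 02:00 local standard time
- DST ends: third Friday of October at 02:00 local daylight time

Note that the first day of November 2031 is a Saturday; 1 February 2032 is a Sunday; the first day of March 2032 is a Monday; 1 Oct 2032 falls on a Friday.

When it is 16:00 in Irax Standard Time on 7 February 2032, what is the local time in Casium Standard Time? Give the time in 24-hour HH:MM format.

1 November 2031 is a Saturday, so Sundays fall on 2, 9, 16, 23, 30; the last is November 30.
1 February 2032 is a Sunday, so the first Friday is February 6.
7 February 2032 does not fall between 30 November 2031 and 6 February 2032, so daylight saving is not in effect and Irax Standard Time is at UTC−07:45.
16:00 Irax Standard Time + 7h45m = 23:45 UTC.
1 March 2032 is a Monday, so the first Friday is March 5 and the fourth is March 26.
1 October 2032 is a Friday, so the first Friday is October 1 and the third is October 15.
At the standard offset (UTC−09:00), 23:45 UTC − 9h = 14:45 Casium Standard Time standard time.
Daylight saving runs 26 March – 15 October; the standard-time date in Casium Standard Time, 7 February 2032, is outside that window, so Casium Standard Time is on standard time at UTC−09:00.
23:45 UTC − 9h = 14:45 Casium Standard Time.

14:45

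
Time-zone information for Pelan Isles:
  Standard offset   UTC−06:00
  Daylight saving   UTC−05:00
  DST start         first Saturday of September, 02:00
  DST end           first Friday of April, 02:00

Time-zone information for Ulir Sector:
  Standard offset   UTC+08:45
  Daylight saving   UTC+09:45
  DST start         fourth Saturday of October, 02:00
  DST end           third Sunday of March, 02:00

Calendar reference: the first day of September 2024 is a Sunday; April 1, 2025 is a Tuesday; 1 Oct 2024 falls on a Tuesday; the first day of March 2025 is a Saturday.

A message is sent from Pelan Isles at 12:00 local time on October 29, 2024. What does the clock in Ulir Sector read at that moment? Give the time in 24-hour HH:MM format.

1 September 2024 is a Sunday, so the first Saturday is September 7.
1 April 2025 is a Tuesday, so the first Friday is April 4.
Daylight saving runs 7 September 2024 – 4 April 2025; October 29, 2024 is inside that window, so Pelan Isles is at UTC−05:00.
12:00 Pelan Isles + 5h = 17:00 UTC.
1 October 2024 is a Tuesday, so the first Saturday is October 5 and the fourth is October 26.
1 March 2025 is a Saturday, so the first Sunday is March 2 and the third is March 16.
At the standard offset (UTC+08:45), 17:00 UTC + 8h45m = 01:45 Ulir Sector standard time (rolling into the next day, 30 October 2024).
Daylight saving runs 26 October 2024 – 16 March 2025; the standard-time date in Ulir Sector, October 30, 2024, is inside that window, so Ulir Sector is at UTC+09:45.
17:00 UTC + 9h45m = 02:45 Ulir Sector (rolling into the next day, 30 October 2024).

02:45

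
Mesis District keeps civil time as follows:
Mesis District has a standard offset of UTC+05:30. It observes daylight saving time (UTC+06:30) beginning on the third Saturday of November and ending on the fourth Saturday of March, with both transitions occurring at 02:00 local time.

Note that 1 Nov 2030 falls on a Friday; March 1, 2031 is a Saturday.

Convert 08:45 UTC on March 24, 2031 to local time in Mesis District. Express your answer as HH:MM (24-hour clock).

14:15

1 November 2030 is a Friday, so the first Saturday is November 2 and the third is November 16.
1 March 2031 is a Saturday, so the first Saturday is March 1 and the fourth is March 22.
At the standard offset (UTC+05:30), 08:45 UTC + 5h30m = 14:15 Mesis District standard time.
The standard-time date in Mesis District, March 24, 2031, is outside the daylight-saving period (16 November 2030 – 22 March 2031), so Mesis District is on standard time, UTC+05:30.
08:45 UTC + 5h30m = 14:15 local.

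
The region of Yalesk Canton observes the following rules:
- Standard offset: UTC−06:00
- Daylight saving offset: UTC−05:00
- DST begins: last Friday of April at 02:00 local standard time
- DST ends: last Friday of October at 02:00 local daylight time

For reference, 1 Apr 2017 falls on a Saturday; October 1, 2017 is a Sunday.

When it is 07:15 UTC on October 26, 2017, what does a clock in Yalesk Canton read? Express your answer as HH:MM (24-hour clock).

02:15

1 April 2017 is a Saturday, so Fridays fall on 7, 14, 21, 28; the last is April 28.
1 October 2017 is a Sunday, so Fridays fall on 6, 13, 20, 27; the last is October 27.
At the standard offset (UTC−06:00), 07:15 UTC − 6h = 01:15 Yalesk Canton standard time.
The standard-time date in Yalesk Canton, October 26, 2017, lies within the daylight-saving period (28 April – 27 October), so Yalesk Canton is on daylight time, UTC−05:00.
07:15 UTC − 5h = 02:15 local.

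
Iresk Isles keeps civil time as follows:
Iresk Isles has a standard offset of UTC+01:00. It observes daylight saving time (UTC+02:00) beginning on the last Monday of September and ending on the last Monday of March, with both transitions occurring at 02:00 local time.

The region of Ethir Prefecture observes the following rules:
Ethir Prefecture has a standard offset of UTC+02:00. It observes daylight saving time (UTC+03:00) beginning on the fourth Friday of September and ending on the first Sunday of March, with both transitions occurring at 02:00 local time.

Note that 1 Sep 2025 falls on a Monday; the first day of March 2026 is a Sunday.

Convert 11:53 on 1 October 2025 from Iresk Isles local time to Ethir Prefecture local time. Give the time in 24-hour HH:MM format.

12:53

1 September 2025 is a Monday, so Mondays fall on 1, 8, 15, 22, 29; the last is September 29.
1 March 2026 is a Sunday, so Mondays fall on 2, 9, 16, 23, 30; the last is March 30.
1 October 2025 falls between 29 September 2025 and 30 March 2026, so daylight saving is in effect and Iresk Isles is at UTC+02:00.
11:53 Iresk Isles − 2h = 09:53 UTC.
1 September 2025 is a Monday, so the first Friday is September 5 and the fourth is September 26.
1 March 2026 is a Sunday, so the first Sunday is March 1.
At the standard offset (UTC+02:00), 09:53 UTC + 2h = 11:53 Ethir Prefecture standard time.
The standard-time date in Ethir Prefecture, 1 October 2025, falls between 26 September 2025 and 1 March 2026, so daylight saving is in effect and Ethir Prefecture is at UTC+03:00.
09:53 UTC + 3h = 12:53 Ethir Prefecture.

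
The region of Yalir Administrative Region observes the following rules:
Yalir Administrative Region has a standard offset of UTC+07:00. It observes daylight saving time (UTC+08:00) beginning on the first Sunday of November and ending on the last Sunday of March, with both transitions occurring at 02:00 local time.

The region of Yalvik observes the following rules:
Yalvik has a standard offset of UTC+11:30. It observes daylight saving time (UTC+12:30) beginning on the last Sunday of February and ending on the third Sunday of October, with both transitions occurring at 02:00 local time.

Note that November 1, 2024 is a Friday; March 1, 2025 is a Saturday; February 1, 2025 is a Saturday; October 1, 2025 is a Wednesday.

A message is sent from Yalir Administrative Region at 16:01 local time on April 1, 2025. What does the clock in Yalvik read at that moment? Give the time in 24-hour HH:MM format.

21:31

1 November 2024 is a Friday, so the first Sunday is November 3.
1 March 2025 is a Saturday, so Sundays fall on 2, 9, 16, 23, 30; the last is March 30.
April 1, 2025 does not fall between 3 November 2024 and 30 March 2025, so daylight saving is not in effect and Yalir Administrative Region is at UTC+07:00.
16:01 Yalir Administrative Region − 7h = 09:01 UTC.
1 February 2025 is a Saturday, so Sundays fall on 2, 9, 16, 23; the last is February 23.
1 October 2025 is a Wednesday, so the first Sunday is October 5 and the third is October 19.
At the standard offset (UTC+11:30), 09:01 UTC + 11h30m = 20:31 Yalvik standard time.
The standard-time date in Yalvik, April 1, 2025, lies within the daylight-saving period (23 February – 19 October), so Yalvik is on daylight time, UTC+12:30.
09:01 UTC + 12h30m = 21:31 Yalvik.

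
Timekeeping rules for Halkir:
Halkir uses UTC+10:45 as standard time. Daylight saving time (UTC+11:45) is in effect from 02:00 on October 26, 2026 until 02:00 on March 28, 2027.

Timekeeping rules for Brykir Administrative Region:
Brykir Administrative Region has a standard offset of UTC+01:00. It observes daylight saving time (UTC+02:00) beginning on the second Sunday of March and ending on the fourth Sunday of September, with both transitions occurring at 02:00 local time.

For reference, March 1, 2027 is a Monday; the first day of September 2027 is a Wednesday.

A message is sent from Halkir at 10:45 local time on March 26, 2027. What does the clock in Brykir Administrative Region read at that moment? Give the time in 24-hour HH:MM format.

March 26, 2027 falls between 26 October 2026 and 28 March 2027, so daylight saving is in effect and Halkir is at UTC+11:45.
10:45 Halkir − 11h45m = 23:00 UTC (rolling into the previous day, 25 March 2027).
1 March 2027 is a Monday, so the first Sunday is March 7 and the second is March 14.
1 September 2027 is a Wednesday, so the first Sunday is September 5 and the fourth is September 26.
At the standard offset (UTC+01:00), 23:00 UTC + 1h = 00:00 Brykir Administrative Region standard time (rolling into the next day, 26 March 2027).
The standard-time date in Brykir Administrative Region, March 26, 2027, falls between 14 March and 26 September, so daylight saving is in effect and Brykir Administrative Region is at UTC+02:00.
23:00 UTC + 2h = 01:00 Brykir Administrative Region (rolling into the next day, 26 March 2027).

01:00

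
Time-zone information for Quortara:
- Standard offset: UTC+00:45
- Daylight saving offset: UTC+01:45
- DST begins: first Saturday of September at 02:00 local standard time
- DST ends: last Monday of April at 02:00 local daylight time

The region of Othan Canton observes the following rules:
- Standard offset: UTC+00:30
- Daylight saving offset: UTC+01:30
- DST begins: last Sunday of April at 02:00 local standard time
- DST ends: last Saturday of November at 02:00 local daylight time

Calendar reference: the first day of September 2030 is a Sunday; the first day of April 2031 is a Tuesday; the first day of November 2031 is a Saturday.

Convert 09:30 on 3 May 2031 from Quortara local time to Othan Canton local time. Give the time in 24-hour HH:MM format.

1 September 2030 is a Sunday, so the first Saturday is September 7.
1 April 2031 is a Tuesday, so Mondays fall on 7, 14, 21, 28; the last is April 28.
3 May 2031 does not fall between 7 September 2030 and 28 April 2031, so daylight saving is not in effect and Quortara is at UTC+00:45.
09:30 Quortara − 0h45m = 08:45 UTC.
1 April 2031 is a Tuesday, so Sundays fall on 6, 13, 20, 27; the last is April 27.
1 November 2031 is a Saturday, so Saturdays fall on 1, 8, 15, 22, 29; the last is November 29.
At the standard offset (UTC+00:30), 08:45 UTC + 0h30m = 09:15 Othan Canton standard time.
The standard-time date in Othan Canton, 3 May 2031, falls between 27 April and 29 November, so daylight saving is in effect and Othan Canton is at UTC+01:30.
08:45 UTC + 1h30m = 10:15 Othan Canton.

10:15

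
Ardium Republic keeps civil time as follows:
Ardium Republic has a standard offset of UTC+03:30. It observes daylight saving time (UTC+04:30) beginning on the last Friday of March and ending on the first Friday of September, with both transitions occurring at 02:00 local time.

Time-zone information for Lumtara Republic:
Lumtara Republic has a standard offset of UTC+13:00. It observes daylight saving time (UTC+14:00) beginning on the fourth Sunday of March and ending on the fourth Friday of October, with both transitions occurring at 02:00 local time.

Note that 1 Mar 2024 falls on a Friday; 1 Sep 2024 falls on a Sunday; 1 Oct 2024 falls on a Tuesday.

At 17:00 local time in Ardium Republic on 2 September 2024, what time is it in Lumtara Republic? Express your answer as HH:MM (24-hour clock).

02:30

1 March 2024 is a Friday, so Fridays fall on 1, 8, 15, 22, 29; the last is March 29.
1 September 2024 is a Sunday, so the first Friday is September 6.
2 September 2024 falls between 29 March and 6 September, so daylight saving is in effect and Ardium Republic is at UTC+04:30.
17:00 Ardium Republic − 4h30m = 12:30 UTC.
1 March 2024 is a Friday, so the first Sunday is March 3 and the fourth is March 24.
1 October 2024 is a Tuesday, so the first Friday is October 4 and the fourth is October 25.
At the standard offset (UTC+13:00), 12:30 UTC + 13h = 01:30 Lumtara Republic standard time (rolling into the next day, 3 September 2024).
Daylight saving runs 24 March – 25 October; the standard-time date in Lumtara Republic, 3 September 2024, is inside that window, so Lumtara Republic is at UTC+14:00.
12:30 UTC + 14h = 02:30 Lumtara Republic (rolling into the next day, 3 September 2024).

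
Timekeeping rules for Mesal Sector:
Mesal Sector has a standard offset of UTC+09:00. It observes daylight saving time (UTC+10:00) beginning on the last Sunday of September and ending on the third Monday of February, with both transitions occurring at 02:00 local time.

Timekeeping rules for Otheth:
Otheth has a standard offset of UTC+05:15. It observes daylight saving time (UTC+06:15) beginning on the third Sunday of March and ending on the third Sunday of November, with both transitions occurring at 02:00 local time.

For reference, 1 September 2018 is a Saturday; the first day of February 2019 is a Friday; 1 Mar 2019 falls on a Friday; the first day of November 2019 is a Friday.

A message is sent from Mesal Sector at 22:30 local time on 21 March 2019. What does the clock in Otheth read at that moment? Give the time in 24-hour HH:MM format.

1 September 2018 is a Saturday, so Sundays fall on 2, 9, 16, 23, 30; the last is September 30.
1 February 2019 is a Friday, so the first Monday is February 4 and the third is February 18.
Daylight saving runs 30 September 2018 – 18 February 2019; 21 March 2019 is outside that window, so Mesal Sector is on standard time at UTC+09:00.
22:30 Mesal Sector − 9h = 13:30 UTC.
1 March 2019 is a Friday, so the first Sunday is March 3 and the third is March 17.
1 November 2019 is a Friday, so the first Sunday is November 3 and the third is November 17.
At the standard offset (UTC+05:15), 13:30 UTC + 5h15m = 18:45 Otheth standard time.
The standard-time date in Otheth, 21 March 2019, lies within the daylight-saving period (17 March – 17 November), so Otheth is on daylight time, UTC+06:15.
13:30 UTC + 6h15m = 19:45 Otheth.

19:45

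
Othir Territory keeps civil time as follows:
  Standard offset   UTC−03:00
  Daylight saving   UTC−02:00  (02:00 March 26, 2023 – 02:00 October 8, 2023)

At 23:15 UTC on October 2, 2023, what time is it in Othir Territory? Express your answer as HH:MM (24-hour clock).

21:15

At the standard offset (UTC−03:00), 23:15 UTC − 3h = 20:15 Othir Territory standard time.
The standard-time date in Othir Territory, October 2, 2023, falls between 26 March and 8 October, so daylight saving is in effect and Othir Territory is at UTC−02:00.
23:15 UTC − 2h = 21:15 local.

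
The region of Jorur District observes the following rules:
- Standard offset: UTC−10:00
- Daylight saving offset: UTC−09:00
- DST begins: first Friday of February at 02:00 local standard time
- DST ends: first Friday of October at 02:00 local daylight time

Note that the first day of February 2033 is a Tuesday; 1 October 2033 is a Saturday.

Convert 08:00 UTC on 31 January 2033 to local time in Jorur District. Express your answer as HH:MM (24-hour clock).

22:00

1 February 2033 is a Tuesday, so the first Friday is February 4.
1 October 2033 is a Saturday, so the first Friday is October 7.
At the standard offset (UTC−10:00), 08:00 UTC − 10h = 22:00 Jorur District standard time (rolling into the previous day, 30 January 2033).
The standard-time date in Jorur District, 30 January 2033, does not fall between 4 February and 7 October, so daylight saving is not in effect and Jorur District is at UTC−10:00.
08:00 UTC − 10h = 22:00 local (rolling into the previous day, 30 January 2033).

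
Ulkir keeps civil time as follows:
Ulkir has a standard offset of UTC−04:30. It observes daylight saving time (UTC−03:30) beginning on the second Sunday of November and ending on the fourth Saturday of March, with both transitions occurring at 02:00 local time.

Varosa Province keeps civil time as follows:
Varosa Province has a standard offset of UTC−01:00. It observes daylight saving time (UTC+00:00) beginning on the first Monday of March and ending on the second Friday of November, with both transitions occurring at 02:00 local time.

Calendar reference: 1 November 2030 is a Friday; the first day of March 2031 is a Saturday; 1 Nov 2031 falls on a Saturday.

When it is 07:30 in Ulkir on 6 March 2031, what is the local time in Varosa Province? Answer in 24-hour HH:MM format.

11:00

1 November 2030 is a Friday, so the first Sunday is November 3 and the second is November 10.
1 March 2031 is a Saturday, so the first Saturday is March 1 and the fourth is March 22.
Daylight saving runs 10 November 2030 – 22 March 2031; 6 March 2031 is inside that window, so Ulkir is at UTC−03:30.
07:30 Ulkir + 3h30m = 11:00 UTC.
1 March 2031 is a Saturday, so the first Monday is March 3.
1 November 2031 is a Saturday, so the first Friday is November 7 and the second is November 14.
At the standard offset (UTC−01:00), 11:00 UTC − 1h = 10:00 Varosa Province standard time.
The standard-time date in Varosa Province, 6 March 2031, lies within the daylight-saving period (3 March – 14 November), so Varosa Province is on daylight time, UTC+00:00.
11:00 UTC + 0h = 11:00 Varosa Province.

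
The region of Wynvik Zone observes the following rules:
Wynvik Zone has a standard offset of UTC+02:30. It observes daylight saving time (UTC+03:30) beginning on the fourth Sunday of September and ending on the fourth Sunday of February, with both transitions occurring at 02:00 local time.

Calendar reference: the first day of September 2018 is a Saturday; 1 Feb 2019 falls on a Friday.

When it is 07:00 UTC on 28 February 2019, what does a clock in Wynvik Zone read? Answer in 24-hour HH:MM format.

1 September 2018 is a Saturday, so the first Sunday is September 2 and the fourth is September 23.
1 February 2019 is a Friday, so the first Sunday is February 3 and the fourth is February 24.
At the standard offset (UTC+02:30), 07:00 UTC + 2h30m = 09:30 Wynvik Zone standard time.
The standard-time date in Wynvik Zone, 28 February 2019, is outside the daylight-saving period (23 September 2018 – 24 February 2019), so Wynvik Zone is on standard time, UTC+02:30.
07:00 UTC + 2h30m = 09:30 local.

09:30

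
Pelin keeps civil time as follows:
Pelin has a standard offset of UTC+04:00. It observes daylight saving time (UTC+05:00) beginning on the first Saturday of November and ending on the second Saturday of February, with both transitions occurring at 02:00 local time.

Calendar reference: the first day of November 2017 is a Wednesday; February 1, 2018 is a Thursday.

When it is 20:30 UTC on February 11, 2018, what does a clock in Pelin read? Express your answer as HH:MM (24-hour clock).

1 November 2017 is a Wednesday, so the first Saturday is November 4.
1 February 2018 is a Thursday, so the first Saturday is February 3 and the second is February 10.
At the standard offset (UTC+04:00), 20:30 UTC + 4h = 00:30 Pelin standard time (rolling into the next day, 12 February 2018).
The standard-time date in Pelin, February 12, 2018, does not fall between 4 November 2017 and 10 February 2018, so daylight saving is not in effect and Pelin is at UTC+04:00.
20:30 UTC + 4h = 00:30 local (rolling into the next day, 12 February 2018).

00:30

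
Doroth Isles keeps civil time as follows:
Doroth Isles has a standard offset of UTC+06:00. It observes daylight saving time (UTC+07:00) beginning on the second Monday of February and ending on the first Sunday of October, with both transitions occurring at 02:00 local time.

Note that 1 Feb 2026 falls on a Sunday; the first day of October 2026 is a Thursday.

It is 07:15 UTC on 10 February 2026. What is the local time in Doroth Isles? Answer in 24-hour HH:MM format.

1 February 2026 is a Sunday, so the first Monday is February 2 and the second is February 9.
1 October 2026 is a Thursday, so the first Sunday is October 4.
At the standard offset (UTC+06:00), 07:15 UTC + 6h = 13:15 Doroth Isles standard time.
Daylight saving runs 9 February – 4 October; the standard-time date in Doroth Isles, 10 February 2026, is inside that window, so Doroth Isles is at UTC+07:00.
07:15 UTC + 7h = 14:15 local.

14:15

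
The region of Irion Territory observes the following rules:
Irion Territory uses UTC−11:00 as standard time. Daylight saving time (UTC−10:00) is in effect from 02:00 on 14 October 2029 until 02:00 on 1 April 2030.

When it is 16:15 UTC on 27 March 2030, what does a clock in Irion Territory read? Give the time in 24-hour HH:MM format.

06:15

At the standard offset (UTC−11:00), 16:15 UTC − 11h = 05:15 Irion Territory standard time.
Daylight saving runs 14 October 2029 – 1 April 2030; the standard-time date in Irion Territory, 27 March 2030, is inside that window, so Irion Territory is at UTC−10:00.
16:15 UTC − 10h = 06:15 local.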